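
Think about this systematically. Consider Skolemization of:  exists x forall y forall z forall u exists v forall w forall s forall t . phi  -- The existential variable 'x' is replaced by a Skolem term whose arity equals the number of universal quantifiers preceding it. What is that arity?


Quantifier prefix: exists x forall y forall z forall u exists v forall w forall s forall t
'x' is existentially quantified at position 1.
No universal quantifiers precede it.
Skolem function arity = 0 (a Skolem constant)

0


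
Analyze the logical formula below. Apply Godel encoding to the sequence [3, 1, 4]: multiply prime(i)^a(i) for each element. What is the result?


Encode each element as an exponent of the corresponding prime:
  2^3 = 8
  3^1 = 3
  5^4 = 625
Product = 8 * 3 * 625 = 15000

15000


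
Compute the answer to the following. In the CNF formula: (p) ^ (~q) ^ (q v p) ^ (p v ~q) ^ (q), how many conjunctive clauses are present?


A CNF formula is a conjunction of clauses.
Clauses are separated by ^.
Counting the conjuncts: 5 clauses.

5


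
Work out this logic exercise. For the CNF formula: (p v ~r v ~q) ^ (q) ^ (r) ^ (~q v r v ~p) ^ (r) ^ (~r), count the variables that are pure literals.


Check each variable for pure literal status:
p: mixed (not pure)
q: mixed (not pure)
r: mixed (not pure)
Pure literal count = 0

0


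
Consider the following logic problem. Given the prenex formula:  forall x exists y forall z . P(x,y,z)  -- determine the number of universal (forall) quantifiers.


Quantifier prefix: forall x exists y forall z
Mark each quantifier type:
  U E U
Universal count = 2, Existential count = 1
Asked for universal (forall) quantifiers: 2

2


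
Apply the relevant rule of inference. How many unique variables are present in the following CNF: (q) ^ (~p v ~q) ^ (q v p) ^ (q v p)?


Identify each variable that appears in the formula.
Variables found: p, q
Count = 2

2


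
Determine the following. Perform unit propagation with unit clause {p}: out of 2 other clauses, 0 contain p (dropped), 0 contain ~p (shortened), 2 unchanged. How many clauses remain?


Satisfied (removed): 0
Shortened (remain): 0
Unchanged (remain): 2
Remaining = 0 + 2 = 2

2


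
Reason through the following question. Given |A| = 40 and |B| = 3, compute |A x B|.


The Cartesian product A x B contains all ordered pairs (a, b).
|A x B| = |A| * |B| = 40 * 3 = 120

120


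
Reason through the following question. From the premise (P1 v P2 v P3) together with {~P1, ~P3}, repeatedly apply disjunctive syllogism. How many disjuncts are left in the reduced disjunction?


Original disjuncts (3): P1, P2, P3
Negated (eliminate): ~P1, ~P3
Remaining disjuncts: P2
Count = 3 - 2 = 1

1


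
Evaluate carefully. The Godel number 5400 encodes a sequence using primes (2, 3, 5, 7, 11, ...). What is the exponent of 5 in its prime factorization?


Factorize 5400 by dividing by 5 repeatedly.
Division steps: 5 divides 5400 exactly 2 time(s).
Exponent of 5 = 2

2


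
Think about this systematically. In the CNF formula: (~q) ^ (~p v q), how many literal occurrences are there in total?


Counting literals in each clause:
Clause 1: 1 literal(s)
Clause 2: 2 literal(s)
Total = 3

3


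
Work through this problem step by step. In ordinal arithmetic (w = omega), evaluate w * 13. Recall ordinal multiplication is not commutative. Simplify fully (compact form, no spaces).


Compute w * 13.
Ordinal * is associative and left-distributive over +, but NOT commutative; for finite n>1, n*w = w but w*n stays w*n.
w * 13 means 13 copies of w concatenated: w*13.
Result = w*13

w*13


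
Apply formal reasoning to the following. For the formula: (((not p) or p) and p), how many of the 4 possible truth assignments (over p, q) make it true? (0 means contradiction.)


Check all 4 assignments:
p=0, q=0: 0
p=0, q=1: 0
p=1, q=0: 1
p=1, q=1: 1
Count of True = 2

2


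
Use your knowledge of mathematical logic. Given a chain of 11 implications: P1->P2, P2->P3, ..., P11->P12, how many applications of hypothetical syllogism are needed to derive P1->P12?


With 11 implications in a chain connecting 12 propositions:
P1->P2, P2->P3, ..., P11->P12
Steps needed = (number of implications) - 1 = 11 - 1 = 10

10


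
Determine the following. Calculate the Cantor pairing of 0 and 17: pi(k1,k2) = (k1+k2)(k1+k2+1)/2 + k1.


k1 + k2 = 17
(k1+k2)(k1+k2+1)/2 = 17 * 18 / 2 = 153
pi = 153 + 0 = 153

153


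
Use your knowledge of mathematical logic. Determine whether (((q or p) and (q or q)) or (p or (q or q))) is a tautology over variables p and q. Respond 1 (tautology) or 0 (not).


Check all 4 assignments:
p=0, q=0: 0
p=0, q=1: 1
p=1, q=0: 1
p=1, q=1: 1
Satisfying count = 3/4.
Tautology iff count = 4: no.

0


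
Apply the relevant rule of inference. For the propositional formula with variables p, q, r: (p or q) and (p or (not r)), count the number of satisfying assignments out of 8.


Evaluate all 8 assignments for p, q, r:
p=0, q=0, r=0: 0
p=0, q=0, r=1: 0
p=0, q=1, r=0: 1
p=0, q=1, r=1: 0
p=1, q=0, r=0: 1
p=1, q=0, r=1: 1
p=1, q=1, r=0: 1
p=1, q=1, r=1: 1
Satisfying count = 5

5


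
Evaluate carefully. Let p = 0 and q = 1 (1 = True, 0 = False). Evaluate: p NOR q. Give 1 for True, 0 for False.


p = 0, q = 1
Operation: p NOR q
Evaluate: 0 NOR 1 = 0

0


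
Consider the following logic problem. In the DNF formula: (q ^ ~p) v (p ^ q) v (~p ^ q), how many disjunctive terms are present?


A DNF formula is a disjunction of terms (conjunctions).
Terms are separated by v.
Counting the disjuncts: 3 terms.

3


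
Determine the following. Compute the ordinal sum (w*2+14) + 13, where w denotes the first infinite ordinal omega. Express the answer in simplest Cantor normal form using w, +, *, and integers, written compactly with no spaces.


Compute (w*2+14) + 13.
Ordinal + is associative but NOT commutative; for finite n>0, n + w = w but w + n stays w+n.
By associativity: (w*2+14) + 13 = w*2 + (14+13) = w*2+27.
Result = w*2+27

w*2+27


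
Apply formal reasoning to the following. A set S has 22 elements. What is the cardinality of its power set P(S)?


The power set of a set with n elements has 2^n elements.
|P(S)| = 2^22 = 4194304

4194304


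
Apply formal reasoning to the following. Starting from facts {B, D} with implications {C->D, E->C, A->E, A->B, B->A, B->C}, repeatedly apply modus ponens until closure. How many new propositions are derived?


Initial facts: {B, D}
Apply modus ponens to closure:
  B and B->A  =>  A
  B and B->C  =>  C
  A and A->E  =>  E
Final known: {A, B, C, D, E}
New propositions: {A, C, E}
Count = 3

3


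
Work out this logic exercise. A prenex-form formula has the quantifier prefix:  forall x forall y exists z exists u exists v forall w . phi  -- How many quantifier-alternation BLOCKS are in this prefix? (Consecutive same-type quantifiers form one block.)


Quantifier-type sequence: A A E E E A  (A=forall, E=exists)
Group into maximal same-type runs:
  Ax2 | Ex3 | Ax1
Number of blocks = 3

3


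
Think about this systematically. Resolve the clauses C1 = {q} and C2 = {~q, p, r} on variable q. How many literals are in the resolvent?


Remove q from C1 and ~q from C2.
C1 remainder: {}
C2 remainder: {p, r}
Union (resolvent): {p, r}
Resolvent has 2 literal(s).

2


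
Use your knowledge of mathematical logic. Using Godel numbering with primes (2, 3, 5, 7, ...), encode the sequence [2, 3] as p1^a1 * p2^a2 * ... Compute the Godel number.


Encode each element as an exponent of the corresponding prime:
  2^2 = 4
  3^3 = 27
Product = 4 * 27 = 108

108


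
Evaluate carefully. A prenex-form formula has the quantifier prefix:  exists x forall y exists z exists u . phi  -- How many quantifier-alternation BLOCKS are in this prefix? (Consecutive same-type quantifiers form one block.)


Quantifier-type sequence: E A E E  (A=forall, E=exists)
Group into maximal same-type runs:
  Ex1 | Ax1 | Ex2
Number of blocks = 3

3


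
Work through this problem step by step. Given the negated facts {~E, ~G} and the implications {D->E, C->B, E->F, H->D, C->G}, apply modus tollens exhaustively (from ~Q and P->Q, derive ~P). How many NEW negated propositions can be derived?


Initial negated facts: {~E, ~G}
Apply modus tollens to closure:
  ~E and D->E  =>  ~D
  ~D and H->D  =>  ~H
  ~G and C->G  =>  ~C
Final negated: {~C, ~D, ~E, ~G, ~H}
New negations: {~C, ~D, ~H}
Count = 3

3


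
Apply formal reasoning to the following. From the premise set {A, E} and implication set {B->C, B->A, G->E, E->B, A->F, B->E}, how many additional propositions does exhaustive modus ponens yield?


Initial facts: {A, E}
Apply modus ponens to closure:
  E and E->B  =>  B
  A and A->F  =>  F
  B and B->C  =>  C
Final known: {A, B, C, E, F}
New propositions: {B, C, F}
Count = 3

3


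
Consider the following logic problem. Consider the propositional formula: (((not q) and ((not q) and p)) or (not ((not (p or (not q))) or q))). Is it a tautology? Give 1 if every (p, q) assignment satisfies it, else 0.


Check all 4 assignments:
p=0, q=0: 1
p=0, q=1: 0
p=1, q=0: 1
p=1, q=1: 0
Satisfying count = 2/4.
Tautology iff count = 4: no.

0


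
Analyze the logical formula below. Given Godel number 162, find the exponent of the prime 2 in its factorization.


Factorize 162 by dividing by 2 repeatedly.
Division steps: 2 divides 162 exactly 1 time(s).
Exponent of 2 = 1

1


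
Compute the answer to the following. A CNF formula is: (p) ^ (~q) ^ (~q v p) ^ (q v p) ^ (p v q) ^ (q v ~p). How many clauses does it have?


A CNF formula is a conjunction of clauses.
Clauses are separated by ^.
Counting the conjuncts: 6 clauses.

6


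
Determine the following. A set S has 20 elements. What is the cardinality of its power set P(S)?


The power set of a set with n elements has 2^n elements.
|P(S)| = 2^20 = 1048576

1048576


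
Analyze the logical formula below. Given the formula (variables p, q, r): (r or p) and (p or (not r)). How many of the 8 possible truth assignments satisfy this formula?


Evaluate all 8 assignments for p, q, r:
p=0, q=0, r=0: 0
p=0, q=0, r=1: 0
p=0, q=1, r=0: 0
p=0, q=1, r=1: 0
p=1, q=0, r=0: 1
p=1, q=0, r=1: 1
p=1, q=1, r=0: 1
p=1, q=1, r=1: 1
Satisfying count = 4

4


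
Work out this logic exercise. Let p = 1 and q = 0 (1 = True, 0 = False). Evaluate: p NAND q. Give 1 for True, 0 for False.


p = 1, q = 0
Operation: p NAND q
Evaluate: 1 NAND 0 = 1

1


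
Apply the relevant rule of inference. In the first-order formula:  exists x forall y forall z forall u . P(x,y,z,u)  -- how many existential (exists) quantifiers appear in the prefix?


Quantifier prefix: exists x forall y forall z forall u
Mark each quantifier type:
  E U U U
Universal count = 3, Existential count = 1
Asked for existential (exists) quantifiers: 1

1


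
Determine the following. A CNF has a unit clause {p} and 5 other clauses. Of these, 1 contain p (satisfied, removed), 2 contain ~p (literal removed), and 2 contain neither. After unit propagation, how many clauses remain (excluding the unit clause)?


Satisfied (removed): 1
Shortened (remain): 2
Unchanged (remain): 2
Remaining = 2 + 2 = 4

4


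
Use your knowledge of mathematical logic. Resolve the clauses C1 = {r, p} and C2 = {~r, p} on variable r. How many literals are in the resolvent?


Remove r from C1 and ~r from C2.
C1 remainder: {p}
C2 remainder: {p}
Union (resolvent): {p}
Resolvent has 1 literal(s).

1


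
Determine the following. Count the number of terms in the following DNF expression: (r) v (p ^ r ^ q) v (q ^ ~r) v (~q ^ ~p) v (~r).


A DNF formula is a disjunction of terms (conjunctions).
Terms are separated by v.
Counting the disjuncts: 5 terms.

5


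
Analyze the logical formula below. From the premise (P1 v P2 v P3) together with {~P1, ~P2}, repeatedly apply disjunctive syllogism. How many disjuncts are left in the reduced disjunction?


Original disjuncts (3): P1, P2, P3
Negated (eliminate): ~P1, ~P2
Remaining disjuncts: P3
Count = 3 - 2 = 1

1


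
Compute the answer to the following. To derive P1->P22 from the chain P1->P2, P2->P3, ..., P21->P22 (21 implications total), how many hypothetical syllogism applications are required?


With 21 implications in a chain connecting 22 propositions:
P1->P2, P2->P3, ..., P21->P22
Steps needed = (number of implications) - 1 = 21 - 1 = 20

20


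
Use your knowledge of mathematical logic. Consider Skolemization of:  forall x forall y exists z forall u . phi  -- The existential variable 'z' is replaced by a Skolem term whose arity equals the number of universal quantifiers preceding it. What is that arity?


Quantifier prefix: forall x forall y exists z forall u
'z' is existentially quantified at position 3.
Universal variables preceding it: x, y
Skolem function arity = 2

2


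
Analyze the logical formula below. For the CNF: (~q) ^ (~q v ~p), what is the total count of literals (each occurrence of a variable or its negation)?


Counting literals in each clause:
Clause 1: 1 literal(s)
Clause 2: 2 literal(s)
Total = 3

3


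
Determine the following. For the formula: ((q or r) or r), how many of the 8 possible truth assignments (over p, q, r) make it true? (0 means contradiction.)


Check all 8 assignments:
p=0, q=0, r=0: 0
p=0, q=0, r=1: 1
p=0, q=1, r=0: 1
p=0, q=1, r=1: 1
p=1, q=0, r=0: 0
p=1, q=0, r=1: 1
p=1, q=1, r=0: 1
p=1, q=1, r=1: 1
Count of True = 6

6


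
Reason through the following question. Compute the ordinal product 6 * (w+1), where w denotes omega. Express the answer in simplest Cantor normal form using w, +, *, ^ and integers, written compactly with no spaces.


Compute 6 * (w+1).
Ordinal * is associative and left-distributive over +, but NOT commutative; for finite n>1, n*w = w but w*n stays w*n.
By left-distributivity: 6 * (w+1) = 6*w + 6*1 = w + 6 = w+6.
Result = w+6

w+6


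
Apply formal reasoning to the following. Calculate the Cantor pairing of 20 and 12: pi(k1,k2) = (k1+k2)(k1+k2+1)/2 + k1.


k1 + k2 = 32
(k1+k2)(k1+k2+1)/2 = 32 * 33 / 2 = 528
pi = 528 + 20 = 548

548


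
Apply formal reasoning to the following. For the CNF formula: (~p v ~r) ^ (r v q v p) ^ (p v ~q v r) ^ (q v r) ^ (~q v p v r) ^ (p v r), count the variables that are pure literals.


Check each variable for pure literal status:
p: mixed (not pure)
q: mixed (not pure)
r: mixed (not pure)
Pure literal count = 0

0


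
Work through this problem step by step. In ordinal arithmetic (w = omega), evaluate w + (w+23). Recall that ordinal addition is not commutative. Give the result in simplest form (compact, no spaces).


Compute w + (w+23).
Ordinal + is associative but NOT commutative; for finite n>0, n + w = w but w + n stays w+n.
w + (w+23) = (w+w) + 23 = w*2+23.
Result = w*2+23

w*2+23


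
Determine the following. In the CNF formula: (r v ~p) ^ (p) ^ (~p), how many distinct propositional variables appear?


Identify each variable that appears in the formula.
Variables found: p, r
Count = 2

2


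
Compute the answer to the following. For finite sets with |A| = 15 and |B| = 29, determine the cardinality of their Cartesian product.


The Cartesian product A x B contains all ordered pairs (a, b).
|A x B| = |A| * |B| = 15 * 29 = 435

435


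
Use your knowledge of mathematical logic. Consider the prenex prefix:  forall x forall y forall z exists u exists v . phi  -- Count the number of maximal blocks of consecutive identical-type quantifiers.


Quantifier-type sequence: A A A E E  (A=forall, E=exists)
Group into maximal same-type runs:
  Ax3 | Ex2
Number of blocks = 2

2


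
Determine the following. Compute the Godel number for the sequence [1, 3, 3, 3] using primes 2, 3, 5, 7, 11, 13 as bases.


Encode each element as an exponent of the corresponding prime:
  2^1 = 2
  3^3 = 27
  5^3 = 125
  7^3 = 343
Product = 2 * 27 * 125 * 343 = 2315250

2315250


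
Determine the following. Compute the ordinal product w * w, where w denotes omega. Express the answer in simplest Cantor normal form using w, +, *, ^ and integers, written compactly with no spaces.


Compute w * w.
Ordinal * is associative and left-distributive over +, but NOT commutative; for finite n>1, n*w = w but w*n stays w*n.
w * w = w^2 by definition.
Result = w^2

w^2


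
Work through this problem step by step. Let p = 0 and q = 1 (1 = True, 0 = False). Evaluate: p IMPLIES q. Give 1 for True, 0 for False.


p = 0, q = 1
Operation: p IMPLIES q
Evaluate: 0 IMPLIES 1 = 1

1


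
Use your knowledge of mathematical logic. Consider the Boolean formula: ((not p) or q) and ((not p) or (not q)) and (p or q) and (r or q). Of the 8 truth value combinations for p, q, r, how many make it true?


Evaluate all 8 assignments for p, q, r:
p=0, q=0, r=0: 0
p=0, q=0, r=1: 0
p=0, q=1, r=0: 1
p=0, q=1, r=1: 1
p=1, q=0, r=0: 0
p=1, q=0, r=1: 0
p=1, q=1, r=0: 0
p=1, q=1, r=1: 0
Satisfying count = 2

2


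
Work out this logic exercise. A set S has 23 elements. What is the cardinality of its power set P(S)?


The power set of a set with n elements has 2^n elements.
|P(S)| = 2^23 = 8388608

8388608


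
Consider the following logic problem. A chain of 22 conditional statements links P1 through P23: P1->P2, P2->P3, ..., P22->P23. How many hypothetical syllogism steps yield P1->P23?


With 22 implications in a chain connecting 23 propositions:
P1->P2, P2->P3, ..., P22->P23
Steps needed = (number of implications) - 1 = 22 - 1 = 21

21


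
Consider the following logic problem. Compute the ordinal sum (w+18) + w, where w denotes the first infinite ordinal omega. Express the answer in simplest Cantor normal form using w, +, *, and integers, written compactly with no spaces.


Compute (w+18) + w.
Ordinal + is associative but NOT commutative; for finite n>0, n + w = w but w + n stays w+n.
(w+18) + w = w + (18+w) = w + w = w*2 (the finite tail 18 is absorbed by the right w).
Result = w*2

w*2


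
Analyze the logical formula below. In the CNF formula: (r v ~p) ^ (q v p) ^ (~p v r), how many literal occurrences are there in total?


Counting literals in each clause:
Clause 1: 2 literal(s)
Clause 2: 2 literal(s)
Clause 3: 2 literal(s)
Total = 6

6


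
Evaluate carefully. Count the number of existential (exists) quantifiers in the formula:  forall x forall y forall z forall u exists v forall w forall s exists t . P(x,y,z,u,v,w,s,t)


Quantifier prefix: forall x forall y forall z forall u exists v forall w forall s exists t
Mark each quantifier type:
  U U U U E U U E
Universal count = 6, Existential count = 2
Asked for existential (exists) quantifiers: 2

2


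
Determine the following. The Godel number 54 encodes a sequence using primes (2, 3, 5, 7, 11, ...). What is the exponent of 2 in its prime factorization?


Factorize 54 by dividing by 2 repeatedly.
Division steps: 2 divides 54 exactly 1 time(s).
Exponent of 2 = 1

1


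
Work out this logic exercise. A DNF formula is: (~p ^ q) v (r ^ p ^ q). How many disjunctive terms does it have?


A DNF formula is a disjunction of terms (conjunctions).
Terms are separated by v.
Counting the disjuncts: 2 terms.

2


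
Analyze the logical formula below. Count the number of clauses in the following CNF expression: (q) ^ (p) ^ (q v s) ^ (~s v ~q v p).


A CNF formula is a conjunction of clauses.
Clauses are separated by ^.
Counting the conjuncts: 4 clauses.

4


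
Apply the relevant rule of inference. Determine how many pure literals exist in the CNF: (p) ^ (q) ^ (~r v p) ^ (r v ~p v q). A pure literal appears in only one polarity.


Check each variable for pure literal status:
p: mixed (not pure)
q: pure positive
r: mixed (not pure)
Pure literal count = 1

1


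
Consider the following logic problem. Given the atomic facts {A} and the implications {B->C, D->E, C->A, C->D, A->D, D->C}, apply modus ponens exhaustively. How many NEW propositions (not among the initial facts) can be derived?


Initial facts: {A}
Apply modus ponens to closure:
  A and A->D  =>  D
  D and D->C  =>  C
  D and D->E  =>  E
Final known: {A, C, D, E}
New propositions: {C, D, E}
Count = 3

3


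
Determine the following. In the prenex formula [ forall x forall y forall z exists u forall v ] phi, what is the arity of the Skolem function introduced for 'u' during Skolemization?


Quantifier prefix: forall x forall y forall z exists u forall v
'u' is existentially quantified at position 4.
Universal variables preceding it: x, y, z
Skolem function arity = 3

3


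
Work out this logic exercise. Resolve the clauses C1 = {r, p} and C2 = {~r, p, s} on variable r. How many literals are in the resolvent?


Remove r from C1 and ~r from C2.
C1 remainder: {p}
C2 remainder: {p, s}
Union (resolvent): {p, s}
Resolvent has 2 literal(s).

2


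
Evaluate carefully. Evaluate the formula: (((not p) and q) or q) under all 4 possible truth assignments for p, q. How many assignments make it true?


Check all 4 assignments:
p=0, q=0: 0
p=0, q=1: 1
p=1, q=0: 0
p=1, q=1: 1
Count of True = 2

2


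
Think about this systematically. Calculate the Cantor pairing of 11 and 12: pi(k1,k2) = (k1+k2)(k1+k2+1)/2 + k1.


k1 + k2 = 23
(k1+k2)(k1+k2+1)/2 = 23 * 24 / 2 = 276
pi = 276 + 11 = 287

287


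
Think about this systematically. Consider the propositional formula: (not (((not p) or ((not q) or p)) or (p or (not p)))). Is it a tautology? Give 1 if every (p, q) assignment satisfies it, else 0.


Check all 4 assignments:
p=0, q=0: 0
p=0, q=1: 0
p=1, q=0: 0
p=1, q=1: 0
Satisfying count = 0/4.
Tautology iff count = 4: no.

0


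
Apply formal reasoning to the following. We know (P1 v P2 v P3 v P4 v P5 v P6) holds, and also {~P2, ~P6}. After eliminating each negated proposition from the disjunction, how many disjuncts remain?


Original disjuncts (6): P1, P2, P3, P4, P5, P6
Negated (eliminate): ~P2, ~P6
Remaining disjuncts: P1, P3, P4, P5
Count = 6 - 2 = 4

4


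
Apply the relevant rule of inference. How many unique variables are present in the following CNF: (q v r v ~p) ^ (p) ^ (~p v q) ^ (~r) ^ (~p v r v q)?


Identify each variable that appears in the formula.
Variables found: p, q, r
Count = 3

3


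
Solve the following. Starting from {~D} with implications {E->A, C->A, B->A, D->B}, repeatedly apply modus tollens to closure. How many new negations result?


Initial negated facts: {~D}
Apply modus tollens to closure:
  (no implication fires)
Final negated: {~D}
New negations: {(none)}
Count = 0

0


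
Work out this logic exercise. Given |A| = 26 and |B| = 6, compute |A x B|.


The Cartesian product A x B contains all ordered pairs (a, b).
|A x B| = |A| * |B| = 26 * 6 = 156

156


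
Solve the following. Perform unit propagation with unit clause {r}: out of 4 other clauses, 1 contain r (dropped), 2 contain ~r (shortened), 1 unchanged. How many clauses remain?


Satisfied (removed): 1
Shortened (remain): 2
Unchanged (remain): 1
Remaining = 2 + 1 = 3

3


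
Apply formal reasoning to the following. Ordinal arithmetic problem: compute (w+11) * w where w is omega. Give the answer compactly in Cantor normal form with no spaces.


Compute (w+11) * w.
Ordinal * is associative and left-distributive over +, but NOT commutative; for finite n>1, n*w = w but w*n stays w*n.
(w+11) * w = sup{(w+11)*k : k<w} = sup{w*k+11} = w^2 (the +11 tail is absorbed in the limit).
Result = w^2

w^2


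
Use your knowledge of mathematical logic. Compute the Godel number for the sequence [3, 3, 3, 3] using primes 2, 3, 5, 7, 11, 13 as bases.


Encode each element as an exponent of the corresponding prime:
  2^3 = 8
  3^3 = 27
  5^3 = 125
  7^3 = 343
Product = 8 * 27 * 125 * 343 = 9261000

9261000


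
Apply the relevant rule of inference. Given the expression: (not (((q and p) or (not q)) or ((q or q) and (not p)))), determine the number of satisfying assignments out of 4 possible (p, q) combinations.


Check all 4 assignments:
p=0, q=0: 0
p=0, q=1: 0
p=1, q=0: 0
p=1, q=1: 0
Count of True = 0

0


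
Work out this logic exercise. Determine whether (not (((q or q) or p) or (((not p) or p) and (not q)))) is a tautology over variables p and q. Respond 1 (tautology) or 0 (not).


Check all 4 assignments:
p=0, q=0: 0
p=0, q=1: 0
p=1, q=0: 0
p=1, q=1: 0
Satisfying count = 0/4.
Tautology iff count = 4: no.

0


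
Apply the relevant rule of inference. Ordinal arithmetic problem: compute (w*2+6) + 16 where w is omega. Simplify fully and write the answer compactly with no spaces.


Compute (w*2+6) + 16.
Ordinal + is associative but NOT commutative; for finite n>0, n + w = w but w + n stays w+n.
By associativity: (w*2+6) + 16 = w*2 + (6+16) = w*2+22.
Result = w*2+22

w*2+22


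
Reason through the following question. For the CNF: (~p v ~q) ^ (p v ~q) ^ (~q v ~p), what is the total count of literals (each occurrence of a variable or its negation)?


Counting literals in each clause:
Clause 1: 2 literal(s)
Clause 2: 2 literal(s)
Clause 3: 2 literal(s)
Total = 6

6


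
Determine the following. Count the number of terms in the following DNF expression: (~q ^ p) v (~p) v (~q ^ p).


A DNF formula is a disjunction of terms (conjunctions).
Terms are separated by v.
Counting the disjuncts: 3 terms.

3


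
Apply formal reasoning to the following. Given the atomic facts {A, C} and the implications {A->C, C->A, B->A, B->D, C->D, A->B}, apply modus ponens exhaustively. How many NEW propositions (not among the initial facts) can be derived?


Initial facts: {A, C}
Apply modus ponens to closure:
  C and C->D  =>  D
  A and A->B  =>  B
Final known: {A, B, C, D}
New propositions: {B, D}
Count = 2

2


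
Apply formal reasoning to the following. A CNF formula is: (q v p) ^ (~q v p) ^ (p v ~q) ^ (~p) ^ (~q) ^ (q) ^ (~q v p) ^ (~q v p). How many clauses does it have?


A CNF formula is a conjunction of clauses.
Clauses are separated by ^.
Counting the conjuncts: 8 clauses.

8


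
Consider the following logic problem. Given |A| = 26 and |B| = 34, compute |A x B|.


The Cartesian product A x B contains all ordered pairs (a, b).
|A x B| = |A| * |B| = 26 * 34 = 884

884


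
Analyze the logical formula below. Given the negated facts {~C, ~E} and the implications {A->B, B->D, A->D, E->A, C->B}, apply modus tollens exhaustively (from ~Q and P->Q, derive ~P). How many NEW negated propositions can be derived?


Initial negated facts: {~C, ~E}
Apply modus tollens to closure:
  (no implication fires)
Final negated: {~C, ~E}
New negations: {(none)}
Count = 0

0


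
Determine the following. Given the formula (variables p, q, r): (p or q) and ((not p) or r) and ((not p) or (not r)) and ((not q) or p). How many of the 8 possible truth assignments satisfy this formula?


Evaluate all 8 assignments for p, q, r:
p=0, q=0, r=0: 0
p=0, q=0, r=1: 0
p=0, q=1, r=0: 0
p=0, q=1, r=1: 0
p=1, q=0, r=0: 0
p=1, q=0, r=1: 0
p=1, q=1, r=0: 0
p=1, q=1, r=1: 0
Satisfying count = 0

0


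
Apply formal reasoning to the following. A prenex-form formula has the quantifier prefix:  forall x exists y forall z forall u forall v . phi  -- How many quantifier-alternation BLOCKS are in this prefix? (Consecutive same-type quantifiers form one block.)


Quantifier-type sequence: A E A A A  (A=forall, E=exists)
Group into maximal same-type runs:
  Ax1 | Ex1 | Ax3
Number of blocks = 3

3


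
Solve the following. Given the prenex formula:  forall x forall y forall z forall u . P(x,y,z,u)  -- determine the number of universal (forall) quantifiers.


Quantifier prefix: forall x forall y forall z forall u
Mark each quantifier type:
  U U U U
Universal count = 4, Existential count = 0
Asked for universal (forall) quantifiers: 4

4


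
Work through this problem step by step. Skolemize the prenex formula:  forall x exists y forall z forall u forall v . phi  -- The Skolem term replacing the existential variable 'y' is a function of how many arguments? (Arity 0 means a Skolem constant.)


Quantifier prefix: forall x exists y forall z forall u forall v
'y' is existentially quantified at position 2.
Universal variables preceding it: x
Skolem function arity = 1

1


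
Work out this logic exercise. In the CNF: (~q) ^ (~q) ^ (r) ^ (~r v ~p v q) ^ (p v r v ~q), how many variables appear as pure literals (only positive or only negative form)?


Check each variable for pure literal status:
p: mixed (not pure)
q: mixed (not pure)
r: mixed (not pure)
Pure literal count = 0

0


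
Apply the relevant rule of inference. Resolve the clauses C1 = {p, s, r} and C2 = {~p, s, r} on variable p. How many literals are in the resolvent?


Remove p from C1 and ~p from C2.
C1 remainder: {s, r}
C2 remainder: {s, r}
Union (resolvent): {r, s}
Resolvent has 2 literal(s).

2


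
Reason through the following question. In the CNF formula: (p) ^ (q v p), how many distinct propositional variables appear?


Identify each variable that appears in the formula.
Variables found: p, q
Count = 2

2


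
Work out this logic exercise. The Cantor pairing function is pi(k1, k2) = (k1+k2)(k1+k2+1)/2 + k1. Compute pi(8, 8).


k1 + k2 = 16
(k1+k2)(k1+k2+1)/2 = 16 * 17 / 2 = 136
pi = 136 + 8 = 144

144


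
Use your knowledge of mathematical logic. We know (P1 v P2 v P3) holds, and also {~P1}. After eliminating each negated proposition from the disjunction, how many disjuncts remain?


Original disjuncts (3): P1, P2, P3
Negated (eliminate): ~P1
Remaining disjuncts: P2, P3
Count = 3 - 1 = 2

2


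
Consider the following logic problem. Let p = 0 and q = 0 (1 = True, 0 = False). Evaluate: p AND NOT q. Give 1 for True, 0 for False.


p = 0, q = 0
Operation: p AND NOT q
Evaluate: 0 AND NOT 0 = 0

0


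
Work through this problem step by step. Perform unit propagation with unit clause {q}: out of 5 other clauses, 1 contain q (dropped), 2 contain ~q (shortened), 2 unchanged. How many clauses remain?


Satisfied (removed): 1
Shortened (remain): 2
Unchanged (remain): 2
Remaining = 2 + 2 = 4

4


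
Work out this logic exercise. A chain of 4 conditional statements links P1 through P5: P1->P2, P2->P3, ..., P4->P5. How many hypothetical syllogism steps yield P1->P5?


With 4 implications in a chain connecting 5 propositions:
P1->P2, P2->P3, ..., P4->P5
Steps needed = (number of implications) - 1 = 4 - 1 = 3

3


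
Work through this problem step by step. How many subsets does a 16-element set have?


The power set of a set with n elements has 2^n elements.
|P(S)| = 2^16 = 65536

65536


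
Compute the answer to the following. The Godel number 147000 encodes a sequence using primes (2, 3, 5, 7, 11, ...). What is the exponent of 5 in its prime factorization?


Factorize 147000 by dividing by 5 repeatedly.
Division steps: 5 divides 147000 exactly 3 time(s).
Exponent of 5 = 3

3


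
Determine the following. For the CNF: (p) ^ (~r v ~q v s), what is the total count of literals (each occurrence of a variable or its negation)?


Counting literals in each clause:
Clause 1: 1 literal(s)
Clause 2: 3 literal(s)
Total = 4

4


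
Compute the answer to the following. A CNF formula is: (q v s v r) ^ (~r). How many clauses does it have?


A CNF formula is a conjunction of clauses.
Clauses are separated by ^.
Counting the conjuncts: 2 clauses.

2


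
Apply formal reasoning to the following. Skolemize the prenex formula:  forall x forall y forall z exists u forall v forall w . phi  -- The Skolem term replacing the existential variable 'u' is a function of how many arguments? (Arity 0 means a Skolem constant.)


Quantifier prefix: forall x forall y forall z exists u forall v forall w
'u' is existentially quantified at position 4.
Universal variables preceding it: x, y, z
Skolem function arity = 3

3


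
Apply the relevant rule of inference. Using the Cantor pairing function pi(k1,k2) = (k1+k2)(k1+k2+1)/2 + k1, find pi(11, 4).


k1 + k2 = 15
(k1+k2)(k1+k2+1)/2 = 15 * 16 / 2 = 120
pi = 120 + 11 = 131

131


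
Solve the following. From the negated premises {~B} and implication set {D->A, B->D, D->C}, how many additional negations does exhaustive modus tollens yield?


Initial negated facts: {~B}
Apply modus tollens to closure:
  (no implication fires)
Final negated: {~B}
New negations: {(none)}
Count = 0

0


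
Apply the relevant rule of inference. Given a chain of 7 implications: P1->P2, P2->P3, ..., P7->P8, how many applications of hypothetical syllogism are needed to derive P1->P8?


With 7 implications in a chain connecting 8 propositions:
P1->P2, P2->P3, ..., P7->P8
Steps needed = (number of implications) - 1 = 7 - 1 = 6

6


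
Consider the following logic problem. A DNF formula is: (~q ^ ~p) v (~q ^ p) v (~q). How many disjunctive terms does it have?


A DNF formula is a disjunction of terms (conjunctions).
Terms are separated by v.
Counting the disjuncts: 3 terms.

3


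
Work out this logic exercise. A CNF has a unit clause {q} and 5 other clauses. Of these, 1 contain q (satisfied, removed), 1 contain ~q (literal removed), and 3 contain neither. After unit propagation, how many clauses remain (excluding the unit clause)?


Satisfied (removed): 1
Shortened (remain): 1
Unchanged (remain): 3
Remaining = 1 + 3 = 4

4


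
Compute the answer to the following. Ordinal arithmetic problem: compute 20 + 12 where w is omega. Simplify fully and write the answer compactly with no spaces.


Compute 20 + 12.
Ordinal + is associative but NOT commutative; for finite n>0, n + w = w but w + n stays w+n.
Both operands finite; ordinal + agrees with natural +: 20 + 12 = 32.
Result = 32

32


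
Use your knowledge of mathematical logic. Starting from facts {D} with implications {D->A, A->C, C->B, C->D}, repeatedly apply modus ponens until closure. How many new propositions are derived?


Initial facts: {D}
Apply modus ponens to closure:
  D and D->A  =>  A
  A and A->C  =>  C
  C and C->B  =>  B
Final known: {A, B, C, D}
New propositions: {A, B, C}
Count = 3

3


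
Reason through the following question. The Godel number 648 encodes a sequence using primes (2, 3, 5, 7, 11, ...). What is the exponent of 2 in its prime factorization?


Factorize 648 by dividing by 2 repeatedly.
Division steps: 2 divides 648 exactly 3 time(s).
Exponent of 2 = 3

3


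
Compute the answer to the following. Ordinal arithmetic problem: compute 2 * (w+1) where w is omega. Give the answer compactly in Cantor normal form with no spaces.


Compute 2 * (w+1).
Ordinal * is associative and left-distributive over +, but NOT commutative; for finite n>1, n*w = w but w*n stays w*n.
By left-distributivity: 2 * (w+1) = 2*w + 2*1 = w + 2 = w+2.
Result = w+2

w+2


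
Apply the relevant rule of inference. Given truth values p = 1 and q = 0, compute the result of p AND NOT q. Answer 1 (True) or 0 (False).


p = 1, q = 0
Operation: p AND NOT q
Evaluate: 1 AND NOT 0 = 1

1


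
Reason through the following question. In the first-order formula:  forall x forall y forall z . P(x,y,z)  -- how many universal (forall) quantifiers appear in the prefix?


Quantifier prefix: forall x forall y forall z
Mark each quantifier type:
  U U U
Universal count = 3, Existential count = 0
Asked for universal (forall) quantifiers: 3

3


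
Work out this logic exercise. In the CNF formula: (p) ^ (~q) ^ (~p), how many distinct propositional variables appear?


Identify each variable that appears in the formula.
Variables found: p, q
Count = 2

2


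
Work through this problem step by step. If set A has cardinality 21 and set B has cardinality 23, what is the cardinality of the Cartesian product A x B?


The Cartesian product A x B contains all ordered pairs (a, b).
|A x B| = |A| * |B| = 21 * 23 = 483

483


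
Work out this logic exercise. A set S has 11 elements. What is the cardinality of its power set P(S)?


The power set of a set with n elements has 2^n elements.
|P(S)| = 2^11 = 2048

2048


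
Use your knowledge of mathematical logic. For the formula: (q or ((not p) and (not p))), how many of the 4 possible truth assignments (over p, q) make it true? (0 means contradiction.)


Check all 4 assignments:
p=0, q=0: 1
p=0, q=1: 1
p=1, q=0: 0
p=1, q=1: 1
Count of True = 3

3


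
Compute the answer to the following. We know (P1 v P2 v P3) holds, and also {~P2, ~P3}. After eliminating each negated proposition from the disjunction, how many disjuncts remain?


Original disjuncts (3): P1, P2, P3
Negated (eliminate): ~P2, ~P3
Remaining disjuncts: P1
Count = 3 - 2 = 1

1


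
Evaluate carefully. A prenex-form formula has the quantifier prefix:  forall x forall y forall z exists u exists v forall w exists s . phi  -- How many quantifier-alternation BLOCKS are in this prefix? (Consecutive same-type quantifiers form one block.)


Quantifier-type sequence: A A A E E A E  (A=forall, E=exists)
Group into maximal same-type runs:
  Ax3 | Ex2 | Ax1 | Ex1
Number of blocks = 4

4


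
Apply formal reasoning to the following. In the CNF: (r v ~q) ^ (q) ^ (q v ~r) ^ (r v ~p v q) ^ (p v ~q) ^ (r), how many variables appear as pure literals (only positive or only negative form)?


Check each variable for pure literal status:
p: mixed (not pure)
q: mixed (not pure)
r: mixed (not pure)
Pure literal count = 0

0


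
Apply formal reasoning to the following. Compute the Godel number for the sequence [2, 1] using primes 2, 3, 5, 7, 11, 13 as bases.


Encode each element as an exponent of the corresponding prime:
  2^2 = 4
  3^1 = 3
Product = 4 * 3 = 12

12


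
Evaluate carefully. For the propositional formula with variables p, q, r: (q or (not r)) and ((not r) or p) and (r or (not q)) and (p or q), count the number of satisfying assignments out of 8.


Evaluate all 8 assignments for p, q, r:
p=0, q=0, r=0: 0
p=0, q=0, r=1: 0
p=0, q=1, r=0: 0
p=0, q=1, r=1: 0
p=1, q=0, r=0: 1
p=1, q=0, r=1: 0
p=1, q=1, r=0: 0
p=1, q=1, r=1: 1
Satisfying count = 2

2


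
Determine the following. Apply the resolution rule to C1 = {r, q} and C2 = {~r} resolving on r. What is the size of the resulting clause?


Remove r from C1 and ~r from C2.
C1 remainder: {q}
C2 remainder: {}
Union (resolvent): {q}
Resolvent has 1 literal(s).

1


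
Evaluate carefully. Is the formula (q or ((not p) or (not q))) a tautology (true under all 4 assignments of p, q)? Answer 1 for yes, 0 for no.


Check all 4 assignments:
p=0, q=0: 1
p=0, q=1: 1
p=1, q=0: 1
p=1, q=1: 1
Satisfying count = 4/4.
Tautology iff count = 4: yes.

1


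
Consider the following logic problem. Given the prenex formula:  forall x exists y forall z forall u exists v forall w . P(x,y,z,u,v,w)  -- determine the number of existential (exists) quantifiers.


Quantifier prefix: forall x exists y forall z forall u exists v forall w
Mark each quantifier type:
  U E U U E U
Universal count = 4, Existential count = 2
Asked for existential (exists) quantifiers: 2

2


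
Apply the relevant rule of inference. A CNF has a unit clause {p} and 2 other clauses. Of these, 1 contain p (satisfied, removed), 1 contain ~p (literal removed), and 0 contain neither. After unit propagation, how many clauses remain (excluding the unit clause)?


Satisfied (removed): 1
Shortened (remain): 1
Unchanged (remain): 0
Remaining = 1 + 0 = 1

1


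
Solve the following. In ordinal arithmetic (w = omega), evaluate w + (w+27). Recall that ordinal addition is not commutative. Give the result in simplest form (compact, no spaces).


Compute w + (w+27).
Ordinal + is associative but NOT commutative; for finite n>0, n + w = w but w + n stays w+n.
w + (w+27) = (w+w) + 27 = w*2+27.
Result = w*2+27

w*2+27


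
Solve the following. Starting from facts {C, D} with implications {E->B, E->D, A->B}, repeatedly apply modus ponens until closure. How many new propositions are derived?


Initial facts: {C, D}
Apply modus ponens to closure:
  (no implication fires)
Final known: {C, D}
New propositions: {(none)}
Count = 0

0
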